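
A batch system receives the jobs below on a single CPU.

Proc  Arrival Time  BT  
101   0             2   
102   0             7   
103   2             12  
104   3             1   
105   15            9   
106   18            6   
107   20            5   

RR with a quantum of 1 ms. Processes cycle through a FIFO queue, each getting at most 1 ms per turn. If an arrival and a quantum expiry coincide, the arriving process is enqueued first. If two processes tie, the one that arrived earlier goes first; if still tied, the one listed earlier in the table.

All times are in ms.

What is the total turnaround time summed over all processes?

125

Gantt: | 101 0-1 | 102 1-2 | 101 2-3 | 103 3-4 | 102 4-5 | 104 5-6 | 103 6-7 | 102 7-8 | 103 8-9 | 102 9-10 | 103 10-11 | 102 11-12 | 103 12-13 | 102 13-14 | 103 14-15 | 102 15-16 | 105 16-17 | 103 17-18 | 105 18-19 | 106 19-20 | 103 20-21 | 105 21-22 | 107 22-23 | 106 23-24 | 103 24-25 | 105 25-26 | 107 26-27 | 106 27-28 | 103 28-29 | 105 29-30 | 107 30-31 | 106 31-32 | 103 32-33 | 105 33-34 | 107 34-35 | 106 35-36 | 103 36-37 | 105 37-38 | 107 38-39 | 106 39-40 | 105 40-42 |
Completion: 101=3  102=16  103=37  104=6  105=42  106=40  107=39
Turnaround = completion − arrival: 101=3, 102=16, 103=35, 104=3, 105=27, 106=22, 107=19
Total turnaround = 3 + 16 + 35 + 3 + 27 + 22 + 19 = 125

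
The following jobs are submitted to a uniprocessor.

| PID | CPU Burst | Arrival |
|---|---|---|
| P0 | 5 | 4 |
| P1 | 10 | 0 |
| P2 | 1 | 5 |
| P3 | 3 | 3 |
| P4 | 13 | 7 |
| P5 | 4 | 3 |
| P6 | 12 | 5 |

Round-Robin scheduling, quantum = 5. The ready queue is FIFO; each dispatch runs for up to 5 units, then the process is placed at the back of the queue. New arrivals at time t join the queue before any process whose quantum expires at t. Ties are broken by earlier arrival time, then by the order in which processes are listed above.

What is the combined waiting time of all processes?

101

Timeline: | P1 0-5 | P3 5-8 | P5 8-12 | P0 12-17 | P2 17-18 | P6 18-23 | P1 23-28 | P4 28-33 | P6 33-38 | P4 38-43 | P6 43-45 | P4 45-48 |
Completion: P0=17  P1=28  P2=18  P3=8  P4=48  P5=12  P6=45
Turnaround (C−A): P0=13  P1=28  P2=13  P3=5  P4=41  P5=9  P6=40
Waiting = turnaround − burst: P0=8, P1=18, P2=12, P3=2, P4=28, P5=5, P6=28
Total waiting = 8 + 18 + 12 + 2 + 28 + 5 + 28 = 101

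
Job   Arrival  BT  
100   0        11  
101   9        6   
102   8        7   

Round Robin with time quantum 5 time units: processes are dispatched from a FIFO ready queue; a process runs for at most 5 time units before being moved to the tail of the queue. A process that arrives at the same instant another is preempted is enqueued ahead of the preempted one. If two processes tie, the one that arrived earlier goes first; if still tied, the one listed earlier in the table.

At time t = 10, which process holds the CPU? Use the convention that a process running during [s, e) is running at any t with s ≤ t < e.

Timeline: | 100 0-10 | 102 10-15 | 101 15-20 | 100 20-21 | 102 21-23 | 101 23-24 |
Completion: 100=21  101=24  102=23
Turnaround (C−A): 100=21  101=15  102=15

102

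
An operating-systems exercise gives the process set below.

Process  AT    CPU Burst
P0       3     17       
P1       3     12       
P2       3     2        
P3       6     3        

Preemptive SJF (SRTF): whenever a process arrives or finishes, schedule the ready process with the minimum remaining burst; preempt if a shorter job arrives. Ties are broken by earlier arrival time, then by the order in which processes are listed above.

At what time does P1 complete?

Schedule: | idle 0-3 | P2 3-5 | P1 5-6 | P3 6-9 | P1 9-20 | P0 20-37 |
Completion: P0=37  P1=20  P2=5  P3=9
Turnaround (C−A): P0=34  P1=17  P2=2  P3=3

20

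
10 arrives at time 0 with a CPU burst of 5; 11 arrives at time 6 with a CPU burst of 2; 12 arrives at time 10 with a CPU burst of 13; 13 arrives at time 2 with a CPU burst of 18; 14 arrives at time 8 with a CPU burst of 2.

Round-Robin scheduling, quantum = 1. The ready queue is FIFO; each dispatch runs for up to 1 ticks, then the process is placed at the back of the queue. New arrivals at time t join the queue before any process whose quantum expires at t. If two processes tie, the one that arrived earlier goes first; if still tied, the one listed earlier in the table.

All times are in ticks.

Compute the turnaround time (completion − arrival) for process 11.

6

Timeline: | 10 0-2 | 13 2-3 | 10 3-4 | 13 4-5 | 10 5-6 | 13 6-7 | 11 7-8 | 10 8-9 | 13 9-10 | 14 10-11 | 11 11-12 | 12 12-13 | 13 13-14 | 14 14-15 | 12 15-16 | 13 16-17 | 12 17-18 | 13 18-19 | 12 19-20 | 13 20-21 | 12 21-22 | 13 22-23 | 12 23-24 | 13 24-25 | 12 25-26 | 13 26-27 | 12 27-28 | 13 28-29 | 12 29-30 | 13 30-31 | 12 31-32 | 13 32-33 | 12 33-34 | 13 34-35 | 12 35-36 | 13 36-37 | 12 37-38 | 13 38-40 |
Completion: 10=9  11=12  12=38  13=40  14=15
Turnaround(11) = completion − arrival = 12 − 6 = 6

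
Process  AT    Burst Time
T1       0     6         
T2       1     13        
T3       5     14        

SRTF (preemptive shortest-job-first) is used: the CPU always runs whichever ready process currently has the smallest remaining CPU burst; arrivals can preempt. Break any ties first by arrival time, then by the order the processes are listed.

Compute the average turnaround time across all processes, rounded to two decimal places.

17.33

Timeline: | T1 0-6 | T2 6-19 | T3 19-33 |
Completion: T1=6  T2=19  T3=33
Turnaround times: T1=6, T2=18, T3=28
Average turnaround = (6+18+28) / 3 = 52/3 = 17.33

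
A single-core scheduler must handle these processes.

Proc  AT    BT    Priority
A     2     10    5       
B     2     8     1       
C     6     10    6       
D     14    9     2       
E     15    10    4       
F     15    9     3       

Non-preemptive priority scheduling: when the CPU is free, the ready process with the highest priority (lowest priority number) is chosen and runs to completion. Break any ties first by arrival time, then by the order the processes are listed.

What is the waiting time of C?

42

Gantt: | idle 0-2 | B 2-10 | A 10-20 | D 20-29 | F 29-38 | E 38-48 | C 48-58 |
Completion: A=20  B=10  C=58  D=29  E=48  F=38
Turnaround (C−A): A=18  B=8  C=52  D=15  E=33  F=23
Waiting(C) = turnaround − burst = 52 − 10 = 42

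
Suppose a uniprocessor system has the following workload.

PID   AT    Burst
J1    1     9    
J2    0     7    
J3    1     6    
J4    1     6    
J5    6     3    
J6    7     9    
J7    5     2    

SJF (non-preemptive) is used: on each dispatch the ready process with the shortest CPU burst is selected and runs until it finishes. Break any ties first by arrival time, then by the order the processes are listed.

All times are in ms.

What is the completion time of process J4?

Gantt: | J2 0-7 | J7 7-9 | J5 9-12 | J3 12-18 | J4 18-24 | J1 24-33 | J6 33-42 |
Completion: J1=33  J2=7  J3=18  J4=24  J5=12  J6=42  J7=9

24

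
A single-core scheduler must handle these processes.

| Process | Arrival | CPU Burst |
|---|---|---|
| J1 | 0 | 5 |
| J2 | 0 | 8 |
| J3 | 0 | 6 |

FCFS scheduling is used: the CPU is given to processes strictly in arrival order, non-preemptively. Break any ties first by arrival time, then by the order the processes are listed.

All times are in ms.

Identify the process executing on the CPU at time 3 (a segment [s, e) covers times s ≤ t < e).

Schedule: | J1 0-5 | J2 5-13 | J3 13-19 |
Completion: J1=5  J2=13  J3=19

J1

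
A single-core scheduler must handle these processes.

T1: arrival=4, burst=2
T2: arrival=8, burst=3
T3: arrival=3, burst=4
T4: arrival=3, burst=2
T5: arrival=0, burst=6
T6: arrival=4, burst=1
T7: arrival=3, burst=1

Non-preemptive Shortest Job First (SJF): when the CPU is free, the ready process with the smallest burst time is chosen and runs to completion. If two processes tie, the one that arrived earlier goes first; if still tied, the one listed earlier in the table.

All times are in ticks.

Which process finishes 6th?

T2

Schedule: | T5 0-6 | T7 6-7 | T6 7-8 | T4 8-10 | T1 10-12 | T2 12-15 | T3 15-19 |
Completion: T1=12  T2=15  T3=19  T4=10  T5=6  T6=8  T7=7
Turnaround (C−A): T1=8  T2=7  T3=16  T4=7  T5=6  T6=4  T7=4
Finish order: T5 → T7 → T6 → T4 → T1 → T2 → T3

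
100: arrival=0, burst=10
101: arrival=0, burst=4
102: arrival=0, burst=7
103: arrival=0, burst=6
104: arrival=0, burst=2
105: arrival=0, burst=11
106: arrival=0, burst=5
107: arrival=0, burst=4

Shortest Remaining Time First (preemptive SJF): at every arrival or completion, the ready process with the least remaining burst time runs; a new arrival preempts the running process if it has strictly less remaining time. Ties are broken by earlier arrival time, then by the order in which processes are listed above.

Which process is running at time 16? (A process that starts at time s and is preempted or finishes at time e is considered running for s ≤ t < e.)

103

Gantt: | 104 0-2 | 101 2-6 | 107 6-10 | 106 10-15 | 103 15-21 | 102 21-28 | 100 28-38 | 105 38-49 |
Completion: 100=38  101=6  102=28  103=21  104=2  105=49  106=15  107=10
Turnaround (C−A): 100=38  101=6  102=28  103=21  104=2  105=49  106=15  107=10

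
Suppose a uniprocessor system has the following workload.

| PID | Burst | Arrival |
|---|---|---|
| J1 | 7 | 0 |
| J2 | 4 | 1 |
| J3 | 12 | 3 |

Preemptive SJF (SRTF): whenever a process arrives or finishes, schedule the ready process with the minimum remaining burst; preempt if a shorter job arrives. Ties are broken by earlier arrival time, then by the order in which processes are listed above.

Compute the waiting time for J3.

8

Schedule: | J1 0-1 | J2 1-5 | J1 5-11 | J3 11-23 |
Completion: J1=11  J2=5  J3=23
Turnaround (C−A): J1=11  J2=4  J3=20
Waiting(J3) = turnaround − burst = 20 − 12 = 8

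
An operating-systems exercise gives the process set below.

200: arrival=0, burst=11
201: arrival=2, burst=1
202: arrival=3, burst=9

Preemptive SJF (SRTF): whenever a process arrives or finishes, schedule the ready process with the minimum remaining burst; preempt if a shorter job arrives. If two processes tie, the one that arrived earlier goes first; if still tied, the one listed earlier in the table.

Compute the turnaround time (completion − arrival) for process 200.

12

Timeline: | 200 0-2 | 201 2-3 | 200 3-12 | 202 12-21 |
Completion: 200=12  201=3  202=21
Turnaround(200) = completion − arrival = 12 − 0 = 12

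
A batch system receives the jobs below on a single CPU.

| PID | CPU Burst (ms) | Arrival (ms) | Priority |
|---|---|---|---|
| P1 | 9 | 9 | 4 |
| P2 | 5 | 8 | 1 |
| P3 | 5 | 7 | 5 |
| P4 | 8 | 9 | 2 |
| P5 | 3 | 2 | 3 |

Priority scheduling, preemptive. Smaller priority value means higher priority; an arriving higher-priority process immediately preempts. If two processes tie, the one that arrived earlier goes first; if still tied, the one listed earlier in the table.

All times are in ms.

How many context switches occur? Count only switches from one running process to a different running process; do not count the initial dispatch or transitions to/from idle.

4

Schedule: | idle 0-2 | P5 2-5 | idle 5-7 | P3 7-8 | P2 8-13 | P4 13-21 | P1 21-30 | P3 30-34 |
Completion: P1=30  P2=13  P3=34  P4=21  P5=5
Turnaround (C−A): P1=21  P2=5  P3=27  P4=12  P5=3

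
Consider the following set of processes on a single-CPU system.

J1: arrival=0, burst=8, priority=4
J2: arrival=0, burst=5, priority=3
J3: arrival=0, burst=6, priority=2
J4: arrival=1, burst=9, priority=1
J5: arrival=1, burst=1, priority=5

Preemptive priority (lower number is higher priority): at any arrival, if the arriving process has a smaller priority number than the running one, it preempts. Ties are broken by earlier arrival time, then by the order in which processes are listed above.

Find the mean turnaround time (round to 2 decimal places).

20.00

Gantt: | J3 0-1 | J4 1-10 | J3 10-15 | J2 15-20 | J1 20-28 | J5 28-29 |
Completion: J1=28  J2=20  J3=15  J4=10  J5=29
Turnaround times: J1=28, J2=20, J3=15, J4=9, J5=28
Average turnaround = (28+20+15+9+28) / 5 = 100/5 = 20.00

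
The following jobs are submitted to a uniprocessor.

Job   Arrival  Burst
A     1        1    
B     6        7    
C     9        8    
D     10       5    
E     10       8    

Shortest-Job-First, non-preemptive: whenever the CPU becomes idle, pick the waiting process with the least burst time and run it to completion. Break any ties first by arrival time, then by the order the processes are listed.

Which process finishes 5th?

E

Schedule: | idle 0-1 | A 1-2 | idle 2-6 | B 6-13 | D 13-18 | C 18-26 | E 26-34 |
Completion: A=2  B=13  C=26  D=18  E=34
Turnaround (C−A): A=1  B=7  C=17  D=8  E=24
Finish order: A → B → D → C → E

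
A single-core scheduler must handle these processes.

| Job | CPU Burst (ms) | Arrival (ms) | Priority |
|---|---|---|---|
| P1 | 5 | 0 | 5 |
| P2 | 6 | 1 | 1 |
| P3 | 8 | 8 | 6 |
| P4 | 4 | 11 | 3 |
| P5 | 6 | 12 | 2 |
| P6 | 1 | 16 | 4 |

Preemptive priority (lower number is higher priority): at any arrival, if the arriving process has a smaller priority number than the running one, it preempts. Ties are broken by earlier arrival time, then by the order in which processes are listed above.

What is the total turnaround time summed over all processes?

61

Schedule: | P1 0-1 | P2 1-7 | P1 7-11 | P4 11-12 | P5 12-18 | P4 18-21 | P6 21-22 | P3 22-30 |
Completion: P1=11  P2=7  P3=30  P4=21  P5=18  P6=22
Turnaround (C−A): P1=11  P2=6  P3=22  P4=10  P5=6  P6=6
Turnaround = completion − arrival: P1=11, P2=6, P3=22, P4=10, P5=6, P6=6
Total turnaround = 11 + 6 + 22 + 10 + 6 + 6 = 61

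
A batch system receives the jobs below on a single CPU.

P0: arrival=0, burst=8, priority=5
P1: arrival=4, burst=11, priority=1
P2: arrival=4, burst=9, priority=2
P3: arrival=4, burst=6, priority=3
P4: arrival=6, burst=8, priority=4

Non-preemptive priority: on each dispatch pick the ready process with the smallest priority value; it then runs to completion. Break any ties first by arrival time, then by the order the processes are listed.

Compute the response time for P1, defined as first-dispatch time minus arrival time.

4

Timeline: | P0 0-8 | P1 8-19 | P2 19-28 | P3 28-34 | P4 34-42 |
Completion: P0=8  P1=19  P2=28  P3=34  P4=42
Turnaround (C−A): P0=8  P1=15  P2=24  P3=30  P4=36
Response(P1) = first start − arrival = 8 − 4 = 4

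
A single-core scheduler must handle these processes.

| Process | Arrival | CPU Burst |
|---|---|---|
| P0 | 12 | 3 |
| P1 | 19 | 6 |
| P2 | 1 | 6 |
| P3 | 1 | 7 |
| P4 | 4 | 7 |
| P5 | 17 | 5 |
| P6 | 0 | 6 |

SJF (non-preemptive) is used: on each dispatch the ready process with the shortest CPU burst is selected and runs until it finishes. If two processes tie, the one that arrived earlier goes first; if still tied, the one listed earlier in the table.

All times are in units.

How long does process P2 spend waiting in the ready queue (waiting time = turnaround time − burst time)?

5

Schedule: | P6 0-6 | P2 6-12 | P0 12-15 | P3 15-22 | P5 22-27 | P1 27-33 | P4 33-40 |
Completion: P0=15  P1=33  P2=12  P3=22  P4=40  P5=27  P6=6
Turnaround (C−A): P0=3  P1=14  P2=11  P3=21  P4=36  P5=10  P6=6
Waiting(P2) = turnaround − burst = 11 − 6 = 5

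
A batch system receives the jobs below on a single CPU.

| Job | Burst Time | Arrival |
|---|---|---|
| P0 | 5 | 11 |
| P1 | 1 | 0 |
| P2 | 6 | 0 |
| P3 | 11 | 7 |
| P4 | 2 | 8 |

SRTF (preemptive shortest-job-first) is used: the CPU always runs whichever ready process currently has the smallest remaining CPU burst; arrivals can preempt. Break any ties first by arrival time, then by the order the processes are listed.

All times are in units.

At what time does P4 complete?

10

Timeline: | P1 0-1 | P2 1-7 | P3 7-8 | P4 8-10 | P3 10-11 | P0 11-16 | P3 16-25 |
Completion: P0=16  P1=1  P2=7  P3=25  P4=10
Turnaround (C−A): P0=5  P1=1  P2=7  P3=18  P4=2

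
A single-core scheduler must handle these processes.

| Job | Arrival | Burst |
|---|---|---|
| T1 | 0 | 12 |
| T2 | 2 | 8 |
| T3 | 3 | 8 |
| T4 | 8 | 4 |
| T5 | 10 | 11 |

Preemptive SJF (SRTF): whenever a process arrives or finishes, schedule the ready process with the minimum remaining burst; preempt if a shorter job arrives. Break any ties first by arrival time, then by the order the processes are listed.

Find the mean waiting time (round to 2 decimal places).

Schedule: | T1 0-2 | T2 2-10 | T4 10-14 | T3 14-22 | T1 22-32 | T5 32-43 |
Completion: T1=32  T2=10  T3=22  T4=14  T5=43
Turnaround (C−A): T1=32  T2=8  T3=19  T4=6  T5=33
Waiting times: T1=20, T2=0, T3=11, T4=2, T5=22
Average waiting = (20+0+11+2+22) / 5 = 55/5 = 11.00

11.00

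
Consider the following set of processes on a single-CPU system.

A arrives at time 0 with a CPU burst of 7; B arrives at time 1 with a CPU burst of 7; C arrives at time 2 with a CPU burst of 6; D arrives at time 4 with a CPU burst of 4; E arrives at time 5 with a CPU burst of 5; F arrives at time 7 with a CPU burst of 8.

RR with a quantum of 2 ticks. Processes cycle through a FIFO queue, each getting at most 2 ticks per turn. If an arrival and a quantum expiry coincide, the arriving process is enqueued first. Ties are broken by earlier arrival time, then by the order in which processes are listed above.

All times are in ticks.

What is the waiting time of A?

24

Schedule: | A 0-2 | B 2-4 | C 4-6 | A 6-8 | D 8-10 | B 10-12 | E 12-14 | C 14-16 | F 16-18 | A 18-20 | D 20-22 | B 22-24 | E 24-26 | C 26-28 | F 28-30 | A 30-31 | B 31-32 | E 32-33 | F 33-37 |
Completion: A=31  B=32  C=28  D=22  E=33  F=37
Waiting(A) = turnaround − burst = 31 − 7 = 24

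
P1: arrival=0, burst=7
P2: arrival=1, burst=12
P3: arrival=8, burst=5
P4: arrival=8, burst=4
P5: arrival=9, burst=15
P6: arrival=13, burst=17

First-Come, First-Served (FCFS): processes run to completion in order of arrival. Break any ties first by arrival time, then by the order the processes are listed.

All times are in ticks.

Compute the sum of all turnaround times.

Timeline: | P1 0-7 | P2 7-19 | P3 19-24 | P4 24-28 | P5 28-43 | P6 43-60 |
Completion: P1=7  P2=19  P3=24  P4=28  P5=43  P6=60
Turnaround (C−A): P1=7  P2=18  P3=16  P4=20  P5=34  P6=47
Turnaround = completion − arrival: P1=7, P2=18, P3=16, P4=20, P5=34, P6=47
Total turnaround = 7 + 18 + 16 + 20 + 34 + 47 = 142

142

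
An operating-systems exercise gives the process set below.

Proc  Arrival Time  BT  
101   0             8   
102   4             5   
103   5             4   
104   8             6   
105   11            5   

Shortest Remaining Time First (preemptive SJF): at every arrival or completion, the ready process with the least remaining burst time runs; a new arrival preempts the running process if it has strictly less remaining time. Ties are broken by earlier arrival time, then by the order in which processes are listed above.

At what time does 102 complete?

Gantt: | 101 0-8 | 103 8-12 | 102 12-17 | 105 17-22 | 104 22-28 |
Completion: 101=8  102=17  103=12  104=28  105=22
Turnaround (C−A): 101=8  102=13  103=7  104=20  105=11

17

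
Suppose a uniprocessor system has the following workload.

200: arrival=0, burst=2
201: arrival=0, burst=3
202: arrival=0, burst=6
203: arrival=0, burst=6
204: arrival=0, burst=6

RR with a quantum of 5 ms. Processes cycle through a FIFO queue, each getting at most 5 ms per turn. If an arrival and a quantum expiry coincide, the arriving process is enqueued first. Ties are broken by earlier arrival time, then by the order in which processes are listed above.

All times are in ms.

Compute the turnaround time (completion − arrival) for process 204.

Timeline: | 200 0-2 | 201 2-5 | 202 5-10 | 203 10-15 | 204 15-20 | 202 20-21 | 203 21-22 | 204 22-23 |
Completion: 200=2  201=5  202=21  203=22  204=23
Turnaround (C−A): 200=2  201=5  202=21  203=22  204=23
Turnaround(204) = completion − arrival = 23 − 0 = 23

23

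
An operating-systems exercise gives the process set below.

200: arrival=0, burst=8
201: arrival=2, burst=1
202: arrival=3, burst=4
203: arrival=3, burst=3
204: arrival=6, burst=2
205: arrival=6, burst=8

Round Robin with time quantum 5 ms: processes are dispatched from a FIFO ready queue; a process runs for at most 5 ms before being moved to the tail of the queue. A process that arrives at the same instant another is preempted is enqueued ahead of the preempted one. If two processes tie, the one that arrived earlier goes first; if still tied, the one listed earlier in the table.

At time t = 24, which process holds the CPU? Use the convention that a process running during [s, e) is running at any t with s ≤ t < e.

Gantt: | 200 0-5 | 201 5-6 | 202 6-10 | 203 10-13 | 200 13-16 | 204 16-18 | 205 18-26 |
Completion: 200=16  201=6  202=10  203=13  204=18  205=26
Turnaround (C−A): 200=16  201=4  202=7  203=10  204=12  205=20

205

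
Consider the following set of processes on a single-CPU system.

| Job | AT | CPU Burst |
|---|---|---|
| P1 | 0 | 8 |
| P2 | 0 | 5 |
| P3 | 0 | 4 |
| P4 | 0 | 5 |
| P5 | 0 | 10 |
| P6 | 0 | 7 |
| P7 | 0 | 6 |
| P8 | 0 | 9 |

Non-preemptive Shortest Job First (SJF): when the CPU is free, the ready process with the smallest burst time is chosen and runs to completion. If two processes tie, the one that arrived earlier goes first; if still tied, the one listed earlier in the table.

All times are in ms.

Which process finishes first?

P3

Gantt: | P3 0-4 | P2 4-9 | P4 9-14 | P7 14-20 | P6 20-27 | P1 27-35 | P8 35-44 | P5 44-54 |
Completion: P1=35  P2=9  P3=4  P4=14  P5=54  P6=27  P7=20  P8=44
Finish order: P3 → P2 → P4 → P7 → P6 → P1 → P8 → P5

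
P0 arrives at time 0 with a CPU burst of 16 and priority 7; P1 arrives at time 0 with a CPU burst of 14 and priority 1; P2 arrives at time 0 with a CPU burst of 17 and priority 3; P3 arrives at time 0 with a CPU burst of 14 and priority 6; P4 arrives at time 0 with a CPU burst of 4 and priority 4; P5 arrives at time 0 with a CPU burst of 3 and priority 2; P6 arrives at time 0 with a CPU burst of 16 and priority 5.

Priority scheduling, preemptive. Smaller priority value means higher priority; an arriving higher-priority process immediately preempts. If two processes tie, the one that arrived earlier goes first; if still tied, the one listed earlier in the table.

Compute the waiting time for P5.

Gantt: | P1 0-14 | P5 14-17 | P2 17-34 | P4 34-38 | P6 38-54 | P3 54-68 | P0 68-84 |
Completion: P0=84  P1=14  P2=34  P3=68  P4=38  P5=17  P6=54
Waiting(P5) = turnaround − burst = 17 − 3 = 14

14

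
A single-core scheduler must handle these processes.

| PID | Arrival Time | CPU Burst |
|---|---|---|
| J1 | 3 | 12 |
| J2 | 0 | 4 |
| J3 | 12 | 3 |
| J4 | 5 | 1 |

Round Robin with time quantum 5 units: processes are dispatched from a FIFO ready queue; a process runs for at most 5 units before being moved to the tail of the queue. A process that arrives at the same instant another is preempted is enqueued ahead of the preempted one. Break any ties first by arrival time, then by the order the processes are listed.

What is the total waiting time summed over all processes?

12

Timeline: | J2 0-4 | J1 4-9 | J4 9-10 | J1 10-15 | J3 15-18 | J1 18-20 |
Completion: J1=20  J2=4  J3=18  J4=10
Turnaround (C−A): J1=17  J2=4  J3=6  J4=5
Waiting = turnaround − burst: J1=5, J2=0, J3=3, J4=4
Total waiting = 5 + 0 + 3 + 4 = 12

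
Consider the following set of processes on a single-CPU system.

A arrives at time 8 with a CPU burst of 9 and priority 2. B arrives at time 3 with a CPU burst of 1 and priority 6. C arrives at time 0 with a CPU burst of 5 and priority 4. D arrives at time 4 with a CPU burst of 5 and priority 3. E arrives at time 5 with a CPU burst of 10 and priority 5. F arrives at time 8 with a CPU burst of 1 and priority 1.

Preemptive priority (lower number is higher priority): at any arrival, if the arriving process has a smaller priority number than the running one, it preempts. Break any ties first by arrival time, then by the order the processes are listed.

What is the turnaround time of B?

Schedule: | C 0-4 | D 4-8 | F 8-9 | A 9-18 | D 18-19 | C 19-20 | E 20-30 | B 30-31 |
Completion: A=18  B=31  C=20  D=19  E=30  F=9
Turnaround(B) = completion − arrival = 31 − 3 = 28

28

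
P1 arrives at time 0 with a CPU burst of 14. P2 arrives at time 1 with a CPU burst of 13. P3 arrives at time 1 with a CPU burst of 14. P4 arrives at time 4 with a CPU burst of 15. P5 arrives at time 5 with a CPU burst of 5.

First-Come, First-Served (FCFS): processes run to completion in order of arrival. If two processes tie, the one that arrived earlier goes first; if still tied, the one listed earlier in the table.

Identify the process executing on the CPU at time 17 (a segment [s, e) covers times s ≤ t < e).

Gantt: | P1 0-14 | P2 14-27 | P3 27-41 | P4 41-56 | P5 56-61 |
Completion: P1=14  P2=27  P3=41  P4=56  P5=61

P2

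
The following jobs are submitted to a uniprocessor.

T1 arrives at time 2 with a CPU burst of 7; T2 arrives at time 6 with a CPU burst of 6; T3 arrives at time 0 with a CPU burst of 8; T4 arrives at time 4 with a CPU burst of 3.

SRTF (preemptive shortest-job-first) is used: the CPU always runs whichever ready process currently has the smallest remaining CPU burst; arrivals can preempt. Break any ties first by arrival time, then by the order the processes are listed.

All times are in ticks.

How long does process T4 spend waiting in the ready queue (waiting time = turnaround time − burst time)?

0

Timeline: | T3 0-4 | T4 4-7 | T3 7-11 | T2 11-17 | T1 17-24 |
Completion: T1=24  T2=17  T3=11  T4=7
Waiting(T4) = turnaround − burst = 3 − 3 = 0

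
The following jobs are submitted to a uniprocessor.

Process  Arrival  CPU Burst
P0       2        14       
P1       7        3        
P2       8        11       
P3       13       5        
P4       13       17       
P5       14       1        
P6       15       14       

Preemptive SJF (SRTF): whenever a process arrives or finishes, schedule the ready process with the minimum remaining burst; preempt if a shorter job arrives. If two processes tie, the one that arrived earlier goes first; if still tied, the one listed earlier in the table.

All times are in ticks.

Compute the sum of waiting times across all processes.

Timeline: | idle 0-2 | P0 2-7 | P1 7-10 | P0 10-13 | P3 13-14 | P5 14-15 | P3 15-19 | P0 19-25 | P2 25-36 | P6 36-50 | P4 50-67 |
Completion: P0=25  P1=10  P2=36  P3=19  P4=67  P5=15  P6=50
Waiting = turnaround − burst: P0=9, P1=0, P2=17, P3=1, P4=37, P5=0, P6=21
Total waiting = 9 + 0 + 17 + 1 + 37 + 0 + 21 = 85

85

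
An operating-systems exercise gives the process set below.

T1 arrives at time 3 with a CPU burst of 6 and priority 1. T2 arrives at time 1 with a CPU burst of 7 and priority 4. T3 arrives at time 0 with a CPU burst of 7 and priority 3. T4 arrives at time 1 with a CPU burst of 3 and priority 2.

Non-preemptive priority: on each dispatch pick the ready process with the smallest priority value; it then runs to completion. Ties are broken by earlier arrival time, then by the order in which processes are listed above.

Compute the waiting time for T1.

4

Gantt: | T3 0-7 | T1 7-13 | T4 13-16 | T2 16-23 |
Completion: T1=13  T2=23  T3=7  T4=16
Turnaround (C−A): T1=10  T2=22  T3=7  T4=15
Waiting(T1) = turnaround − burst = 10 − 6 = 4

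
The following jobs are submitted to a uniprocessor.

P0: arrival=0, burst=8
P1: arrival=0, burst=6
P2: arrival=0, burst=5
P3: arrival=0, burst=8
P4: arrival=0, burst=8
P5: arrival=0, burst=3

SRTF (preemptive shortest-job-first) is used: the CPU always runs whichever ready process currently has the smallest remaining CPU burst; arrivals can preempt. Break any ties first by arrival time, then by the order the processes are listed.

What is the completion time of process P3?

Gantt: | P5 0-3 | P2 3-8 | P1 8-14 | P0 14-22 | P3 22-30 | P4 30-38 |
Completion: P0=22  P1=14  P2=8  P3=30  P4=38  P5=3
Turnaround (C−A): P0=22  P1=14  P2=8  P3=30  P4=38  P5=3

30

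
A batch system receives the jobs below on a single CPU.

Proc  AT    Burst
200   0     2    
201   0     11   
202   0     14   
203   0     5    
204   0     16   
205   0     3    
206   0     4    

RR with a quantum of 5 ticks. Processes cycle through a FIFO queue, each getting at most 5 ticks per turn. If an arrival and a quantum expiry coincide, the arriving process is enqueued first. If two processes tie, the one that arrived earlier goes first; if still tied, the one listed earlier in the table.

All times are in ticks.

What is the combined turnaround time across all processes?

Timeline: | 200 0-2 | 201 2-7 | 202 7-12 | 203 12-17 | 204 17-22 | 205 22-25 | 206 25-29 | 201 29-34 | 202 34-39 | 204 39-44 | 201 44-45 | 202 45-49 | 204 49-55 |
Completion: 200=2  201=45  202=49  203=17  204=55  205=25  206=29
Turnaround = completion − arrival: 200=2, 201=45, 202=49, 203=17, 204=55, 205=25, 206=29
Total turnaround = 2 + 45 + 49 + 17 + 55 + 25 + 29 = 222

222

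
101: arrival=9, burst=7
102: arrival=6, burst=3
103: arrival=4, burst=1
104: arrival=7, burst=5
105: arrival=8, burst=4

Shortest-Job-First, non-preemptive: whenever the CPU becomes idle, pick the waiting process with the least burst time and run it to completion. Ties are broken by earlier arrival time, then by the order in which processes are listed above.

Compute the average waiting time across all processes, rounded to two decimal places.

3.20

Gantt: | idle 0-4 | 103 4-5 | idle 5-6 | 102 6-9 | 105 9-13 | 104 13-18 | 101 18-25 |
Completion: 101=25  102=9  103=5  104=18  105=13
Turnaround (C−A): 101=16  102=3  103=1  104=11  105=5
Waiting times: 101=9, 102=0, 103=0, 104=6, 105=1
Average waiting = (9+0+0+6+1) / 5 = 16/5 = 3.20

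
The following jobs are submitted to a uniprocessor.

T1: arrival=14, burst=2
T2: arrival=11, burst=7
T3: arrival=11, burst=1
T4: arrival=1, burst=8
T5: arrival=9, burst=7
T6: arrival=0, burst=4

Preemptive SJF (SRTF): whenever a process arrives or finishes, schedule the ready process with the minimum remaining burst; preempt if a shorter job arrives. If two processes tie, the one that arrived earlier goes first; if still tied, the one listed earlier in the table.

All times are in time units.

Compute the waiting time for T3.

Timeline: | T6 0-4 | T4 4-12 | T3 12-13 | T5 13-14 | T1 14-16 | T5 16-22 | T2 22-29 |
Completion: T1=16  T2=29  T3=13  T4=12  T5=22  T6=4
Waiting(T3) = turnaround − burst = 2 − 1 = 1

1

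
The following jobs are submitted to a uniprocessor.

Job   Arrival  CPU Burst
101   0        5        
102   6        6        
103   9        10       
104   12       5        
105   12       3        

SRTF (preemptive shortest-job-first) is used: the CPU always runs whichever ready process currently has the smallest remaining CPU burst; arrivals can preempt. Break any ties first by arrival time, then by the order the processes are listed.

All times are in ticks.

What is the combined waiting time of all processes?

Schedule: | 101 0-5 | idle 5-6 | 102 6-12 | 105 12-15 | 104 15-20 | 103 20-30 |
Completion: 101=5  102=12  103=30  104=20  105=15
Turnaround (C−A): 101=5  102=6  103=21  104=8  105=3
Waiting = turnaround − burst: 101=0, 102=0, 103=11, 104=3, 105=0
Total waiting = 0 + 0 + 11 + 3 + 0 = 14

14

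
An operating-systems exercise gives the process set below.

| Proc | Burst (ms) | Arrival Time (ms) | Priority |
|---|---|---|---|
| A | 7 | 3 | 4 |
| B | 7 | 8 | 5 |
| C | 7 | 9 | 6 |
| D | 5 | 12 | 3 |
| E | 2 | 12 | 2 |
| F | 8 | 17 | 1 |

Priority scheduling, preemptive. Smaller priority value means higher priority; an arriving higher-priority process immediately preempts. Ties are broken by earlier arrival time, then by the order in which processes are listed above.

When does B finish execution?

32

Schedule: | idle 0-3 | A 3-10 | B 10-12 | E 12-14 | D 14-17 | F 17-25 | D 25-27 | B 27-32 | C 32-39 |
Completion: A=10  B=32  C=39  D=27  E=14  F=25
Turnaround (C−A): A=7  B=24  C=30  D=15  E=2  F=8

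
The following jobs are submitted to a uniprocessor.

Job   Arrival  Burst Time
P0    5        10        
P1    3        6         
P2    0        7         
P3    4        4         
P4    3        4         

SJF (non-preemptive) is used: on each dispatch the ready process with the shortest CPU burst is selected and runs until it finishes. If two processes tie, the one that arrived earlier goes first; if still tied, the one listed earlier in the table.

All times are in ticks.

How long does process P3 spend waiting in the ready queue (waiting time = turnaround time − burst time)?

Timeline: | P2 0-7 | P4 7-11 | P3 11-15 | P1 15-21 | P0 21-31 |
Completion: P0=31  P1=21  P2=7  P3=15  P4=11
Turnaround (C−A): P0=26  P1=18  P2=7  P3=11  P4=8
Waiting(P3) = turnaround − burst = 11 − 4 = 7

7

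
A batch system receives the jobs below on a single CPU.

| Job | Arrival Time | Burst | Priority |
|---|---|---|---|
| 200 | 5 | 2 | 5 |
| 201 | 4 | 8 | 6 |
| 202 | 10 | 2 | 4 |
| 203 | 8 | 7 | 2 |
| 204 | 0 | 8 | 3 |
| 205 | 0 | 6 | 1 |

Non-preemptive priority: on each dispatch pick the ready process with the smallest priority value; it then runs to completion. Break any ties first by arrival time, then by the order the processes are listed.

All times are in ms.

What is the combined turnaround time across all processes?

95

Gantt: | 205 0-6 | 204 6-14 | 203 14-21 | 202 21-23 | 200 23-25 | 201 25-33 |
Completion: 200=25  201=33  202=23  203=21  204=14  205=6
Turnaround (C−A): 200=20  201=29  202=13  203=13  204=14  205=6
Turnaround = completion − arrival: 200=20, 201=29, 202=13, 203=13, 204=14, 205=6
Total turnaround = 20 + 29 + 13 + 13 + 14 + 6 = 95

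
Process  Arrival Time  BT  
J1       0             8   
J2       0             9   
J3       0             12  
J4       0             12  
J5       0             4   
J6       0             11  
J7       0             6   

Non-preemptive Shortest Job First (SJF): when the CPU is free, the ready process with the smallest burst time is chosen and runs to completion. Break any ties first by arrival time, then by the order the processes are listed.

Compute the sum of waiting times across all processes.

147

Gantt: | J5 0-4 | J7 4-10 | J1 10-18 | J2 18-27 | J6 27-38 | J3 38-50 | J4 50-62 |
Completion: J1=18  J2=27  J3=50  J4=62  J5=4  J6=38  J7=10
Waiting = turnaround − burst: J1=10, J2=18, J3=38, J4=50, J5=0, J6=27, J7=4
Total waiting = 10 + 18 + 38 + 50 + 0 + 27 + 4 = 147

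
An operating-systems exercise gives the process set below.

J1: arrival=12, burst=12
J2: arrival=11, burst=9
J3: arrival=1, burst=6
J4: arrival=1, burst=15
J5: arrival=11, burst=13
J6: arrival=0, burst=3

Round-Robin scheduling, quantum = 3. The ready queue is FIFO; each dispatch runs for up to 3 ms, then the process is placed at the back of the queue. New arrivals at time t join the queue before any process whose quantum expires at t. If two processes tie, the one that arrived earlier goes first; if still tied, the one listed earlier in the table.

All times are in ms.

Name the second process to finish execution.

Schedule: | J6 0-3 | J3 3-6 | J4 6-9 | J3 9-12 | J4 12-15 | J2 15-18 | J5 18-21 | J1 21-24 | J4 24-27 | J2 27-30 | J5 30-33 | J1 33-36 | J4 36-39 | J2 39-42 | J5 42-45 | J1 45-48 | J4 48-51 | J5 51-54 | J1 54-57 | J5 57-58 |
Completion: J1=57  J2=42  J3=12  J4=51  J5=58  J6=3
Finish order: J6 → J3 → J2 → J4 → J1 → J5

J3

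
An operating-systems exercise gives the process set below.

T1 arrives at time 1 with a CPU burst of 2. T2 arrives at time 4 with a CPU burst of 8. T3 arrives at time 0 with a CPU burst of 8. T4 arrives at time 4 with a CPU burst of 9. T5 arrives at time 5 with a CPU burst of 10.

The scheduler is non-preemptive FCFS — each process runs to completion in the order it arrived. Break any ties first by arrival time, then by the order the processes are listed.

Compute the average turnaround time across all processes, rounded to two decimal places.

Schedule: | T3 0-8 | T1 8-10 | T2 10-18 | T4 18-27 | T5 27-37 |
Completion: T1=10  T2=18  T3=8  T4=27  T5=37
Turnaround times: T1=9, T2=14, T3=8, T4=23, T5=32
Average turnaround = (9+14+8+23+32) / 5 = 86/5 = 17.20

17.20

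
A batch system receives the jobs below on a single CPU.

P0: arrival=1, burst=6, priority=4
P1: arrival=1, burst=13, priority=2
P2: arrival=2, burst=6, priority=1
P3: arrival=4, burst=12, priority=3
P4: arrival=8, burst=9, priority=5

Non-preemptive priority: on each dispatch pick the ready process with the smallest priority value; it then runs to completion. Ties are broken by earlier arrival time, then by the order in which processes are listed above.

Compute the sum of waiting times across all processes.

Schedule: | idle 0-1 | P1 1-14 | P2 14-20 | P3 20-32 | P0 32-38 | P4 38-47 |
Completion: P0=38  P1=14  P2=20  P3=32  P4=47
Turnaround (C−A): P0=37  P1=13  P2=18  P3=28  P4=39
Waiting = turnaround − burst: P0=31, P1=0, P2=12, P3=16, P4=30
Total waiting = 31 + 0 + 12 + 16 + 30 = 89

89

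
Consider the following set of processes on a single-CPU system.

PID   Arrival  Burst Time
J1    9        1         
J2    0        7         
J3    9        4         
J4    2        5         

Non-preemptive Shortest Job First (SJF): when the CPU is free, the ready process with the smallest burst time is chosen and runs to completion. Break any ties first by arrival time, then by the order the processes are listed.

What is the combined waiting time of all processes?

12

Schedule: | J2 0-7 | J4 7-12 | J1 12-13 | J3 13-17 |
Completion: J1=13  J2=7  J3=17  J4=12
Waiting = turnaround − burst: J1=3, J2=0, J3=4, J4=5
Total waiting = 3 + 0 + 4 + 5 = 12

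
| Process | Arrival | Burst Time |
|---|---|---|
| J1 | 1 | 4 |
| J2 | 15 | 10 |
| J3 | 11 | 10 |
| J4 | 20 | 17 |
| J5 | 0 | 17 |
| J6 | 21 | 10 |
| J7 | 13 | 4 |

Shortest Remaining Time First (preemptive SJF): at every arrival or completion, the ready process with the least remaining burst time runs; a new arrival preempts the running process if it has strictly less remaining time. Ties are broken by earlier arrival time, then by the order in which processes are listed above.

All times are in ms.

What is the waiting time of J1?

0

Schedule: | J5 0-1 | J1 1-5 | J5 5-13 | J7 13-17 | J5 17-25 | J3 25-35 | J2 35-45 | J6 45-55 | J4 55-72 |
Completion: J1=5  J2=45  J3=35  J4=72  J5=25  J6=55  J7=17
Waiting(J1) = turnaround − burst = 4 − 4 = 0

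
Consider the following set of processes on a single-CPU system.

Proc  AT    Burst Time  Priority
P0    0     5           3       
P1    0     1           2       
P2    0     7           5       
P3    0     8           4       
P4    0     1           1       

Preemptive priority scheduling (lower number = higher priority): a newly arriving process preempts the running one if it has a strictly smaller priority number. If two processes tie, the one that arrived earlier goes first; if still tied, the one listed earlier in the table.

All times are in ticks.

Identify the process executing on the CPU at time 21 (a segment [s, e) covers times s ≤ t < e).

P2

Schedule: | P4 0-1 | P1 1-2 | P0 2-7 | P3 7-15 | P2 15-22 |
Completion: P0=7  P1=2  P2=22  P3=15  P4=1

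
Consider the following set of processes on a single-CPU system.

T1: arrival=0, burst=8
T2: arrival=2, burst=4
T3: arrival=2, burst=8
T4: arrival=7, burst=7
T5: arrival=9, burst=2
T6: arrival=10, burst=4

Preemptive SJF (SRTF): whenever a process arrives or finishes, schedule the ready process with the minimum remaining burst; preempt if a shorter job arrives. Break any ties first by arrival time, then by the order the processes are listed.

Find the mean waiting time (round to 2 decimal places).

Gantt: | T1 0-2 | T2 2-6 | T1 6-9 | T5 9-11 | T1 11-14 | T6 14-18 | T4 18-25 | T3 25-33 |
Completion: T1=14  T2=6  T3=33  T4=25  T5=11  T6=18
Turnaround (C−A): T1=14  T2=4  T3=31  T4=18  T5=2  T6=8
Waiting times: T1=6, T2=0, T3=23, T4=11, T5=0, T6=4
Average waiting = (6+0+23+11+0+4) / 6 = 44/6 = 7.33

7.33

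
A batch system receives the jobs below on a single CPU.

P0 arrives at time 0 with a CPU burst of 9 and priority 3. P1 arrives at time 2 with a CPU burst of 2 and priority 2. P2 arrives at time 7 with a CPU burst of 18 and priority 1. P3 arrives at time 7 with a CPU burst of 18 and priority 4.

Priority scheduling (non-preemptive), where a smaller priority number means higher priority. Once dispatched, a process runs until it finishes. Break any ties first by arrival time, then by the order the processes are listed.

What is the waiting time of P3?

22

Timeline: | P0 0-9 | P2 9-27 | P1 27-29 | P3 29-47 |
Completion: P0=9  P1=29  P2=27  P3=47
Turnaround (C−A): P0=9  P1=27  P2=20  P3=40
Waiting(P3) = turnaround − burst = 40 − 18 = 22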